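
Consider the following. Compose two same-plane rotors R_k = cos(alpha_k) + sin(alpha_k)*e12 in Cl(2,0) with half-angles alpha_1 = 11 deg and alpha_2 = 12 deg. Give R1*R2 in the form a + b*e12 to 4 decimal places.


Same-plane rotors commute and their half-angles add:
R1*R2 = cos(a1 + a2) + sin(a1 + a2)*e12.
a1 + a2 = 11 + 12 = 23 deg
cos(23 deg) = 0.9205
sin(23 deg) = 0.3907
R1*R2 = 0.9205 + 0.3907*e12


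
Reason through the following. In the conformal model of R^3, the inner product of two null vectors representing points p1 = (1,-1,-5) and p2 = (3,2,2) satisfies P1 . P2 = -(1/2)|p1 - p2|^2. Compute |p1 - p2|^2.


p1 - p2 = (-2, -3, -7)
|p1 - p2|^2 = (-2)^2 + (-3)^2 + (-7)^2
= 4 + 9 + 49
= 62


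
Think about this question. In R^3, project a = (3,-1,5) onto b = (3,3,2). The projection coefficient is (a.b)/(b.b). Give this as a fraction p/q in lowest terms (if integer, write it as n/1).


Projection coefficient = (a . b) / (b . b)
a . b = 3*3 + (-1)*3 + 5*2
= 9 + (-3) + 10 = 16
b . b = 3^2 + 3^2 + 2^2
= 9 + 9 + 4 = 22
Coefficient = 16/22
In lowest terms: 8/11


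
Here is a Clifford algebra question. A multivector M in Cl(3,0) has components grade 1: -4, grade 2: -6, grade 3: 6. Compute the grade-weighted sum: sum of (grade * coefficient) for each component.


Grade-weighted sum = sum of grade_k * coefficient_k
1*(-4) = -4
2*(-6) = -12
3*6 = 18
Total = -4 + (-12) + 18 = 2


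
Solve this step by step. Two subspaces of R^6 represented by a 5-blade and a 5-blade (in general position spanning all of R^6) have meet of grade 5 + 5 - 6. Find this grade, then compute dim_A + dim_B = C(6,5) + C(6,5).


Meet grade = grade(A) + grade(B) - n
= 5 + 5 - 6 = 4
C(6,5) = 6
C(6,5) = 6
dim_A + dim_B = 6 + 6 = 12


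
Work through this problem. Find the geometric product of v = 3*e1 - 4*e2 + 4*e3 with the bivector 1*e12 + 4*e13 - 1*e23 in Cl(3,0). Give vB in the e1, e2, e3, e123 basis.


vB has grade-1 (vector) and grade-3 (trivector) parts: vB = (v _| B) + (v ^ B).
Vector part <vB>_1:
  e1: -v2*b12 - v3*b13 = -(-4)*(1) - (4)*(4) = -12
  e2: v1*b12 - v3*b23 = (3)*(1) - (4)*(-1) = 7
  e3: v1*b13 + v2*b23 = (3)*(4) + (-4)*(-1) = 16
Trivector part <vB>_3:
  e123: v1*b23 - v2*b13 + v3*b12 = (3)*(-1) - (-4)*(4) + (4)*(1) = 17
vB = -12*e1 + 7*e2 + 16*e3 + 17*e123


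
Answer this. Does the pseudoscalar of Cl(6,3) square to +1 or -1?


The pseudoscalar I = e1...e_n (product of all n generators) of Cl(p,q) satisfies I^2 = (-1)^(q + n(n-1)/2).
p = 6, q = 3, n = p + q = 9
n(n-1)/2 = 9 * 8 / 2 = 36
Exponent = q + n(n-1)/2 = 3 + 36 = 39
I^2 = (-1)^39 = -1


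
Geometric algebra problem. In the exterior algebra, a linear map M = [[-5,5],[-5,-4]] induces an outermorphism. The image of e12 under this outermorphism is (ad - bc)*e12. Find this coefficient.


The outermorphism of a linear map f sends e1^e2 to f(e1)^f(e2).
f(e1) = -5*e1 - 5*e2
f(e2) = 5*e1 - 4*e2
f(e1) ^ f(e2) = (-5*e1 - 5*e2) ^ (5*e1 - 4*e2)
= (-5)*(-4)*e12 + (-5)*5*e21
= (20 - (-25))*e12
= 45*e12
Coefficient = 45


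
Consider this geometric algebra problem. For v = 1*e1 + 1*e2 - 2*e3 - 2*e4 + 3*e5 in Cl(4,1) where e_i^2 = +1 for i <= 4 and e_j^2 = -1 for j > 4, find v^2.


v^2 = sum of c_i^2 * e_i^2
Positive signature terms (e_i^2 = +1): 1^2 + 1^2 + (-2)^2 + (-2)^2 = 10
Negative signature terms (e_j^2 = -1): 3^2 = 9
v^2 = 10 - 9 = 1


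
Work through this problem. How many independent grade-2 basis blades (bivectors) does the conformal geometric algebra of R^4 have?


The conformal model of R^4 uses Cl(5,1) with m = 4 + 2 = 6 generators.
Number of grade-2 blades = C(m, 2) = C(6, 2)
= 6*5/2 = 15


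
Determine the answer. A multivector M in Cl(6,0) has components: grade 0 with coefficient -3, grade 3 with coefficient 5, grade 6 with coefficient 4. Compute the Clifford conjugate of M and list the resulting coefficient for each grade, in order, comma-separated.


Clifford conjugate sign for grade k: (-1)^(k(k+1)/2)
Grade 0: (-1)^(0*1/2) = (-1)^0 = 1, coeff -3 -> -3
Grade 3: (-1)^(3*4/2) = (-1)^6 = 1, coeff 5 -> 5
Grade 6: (-1)^(6*7/2) = (-1)^21 = -1, coeff 4 -> -4
Conjugated coefficients: -3, 5, -4


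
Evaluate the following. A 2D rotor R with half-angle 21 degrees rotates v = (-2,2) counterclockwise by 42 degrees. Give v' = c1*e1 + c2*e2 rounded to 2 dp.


Rotor R = cos(21deg) - sin(21deg)*e12
Rotation angle theta = 2 * 21 = 42 degrees
v' = R*v*~R rotates v by theta.
cos(42deg) = 0.7431, sin(42deg) = 0.6691
v'_1 = -2*cos(42deg) - 2*sin(42deg)
= -2*0.7431 - 2*0.6691
= -2.82
v'_2 = -2*sin(42deg) + 2*cos(42deg)
= -2*0.6691 + 2*0.7431
= 0.15
v' = -2.82*e1 + 0.15*e2


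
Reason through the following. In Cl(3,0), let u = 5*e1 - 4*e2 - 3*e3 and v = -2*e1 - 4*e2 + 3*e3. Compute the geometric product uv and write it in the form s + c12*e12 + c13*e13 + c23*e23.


In Cl(3,0): e_i^2 = 1, e_ie_j = -e_je_i for i != j.
Scalar part = u . v = 5*(-2) + (-4)*(-4) + (-3)*3
= -10 + 16 + (-9) = -3
e12 coeff = 5*(-4) - (-4)*(-2) = -20 - 8 = -28
e13 coeff = 5*3 - (-3)*(-2) = 15 - 6 = 9
e23 coeff = (-4)*3 - (-3)*(-4) = -12 - 12 = -24
uv = -3 - 28*e12 + 9*e13 - 24*e23


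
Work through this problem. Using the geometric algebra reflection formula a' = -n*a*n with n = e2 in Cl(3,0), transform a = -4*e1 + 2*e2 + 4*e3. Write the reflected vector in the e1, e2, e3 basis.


Reflection formula: a' = -n*a*n, with n = e2 (unit vector, n^2 = 1).
For reflection through hyperplane perp to e2:
The component along e2 flips sign, others stay.
a = (-4, 2, 4)
a' = (-4, -2, 4)
a' = -4*e1 - 2*e2 + 4*e3


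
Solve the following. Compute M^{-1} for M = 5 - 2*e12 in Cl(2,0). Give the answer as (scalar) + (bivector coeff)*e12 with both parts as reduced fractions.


M = 5 - 2*e12, where e12^2 = -1.
Since M commutes with its reverse ~M = a - b*e12, M * ~M = a^2 - b^2*e12^2 = a^2 + b^2.
So M^{-1} = ~M / (a^2 + b^2) = (a - b*e12)/(a^2 + b^2).
a^2 + b^2 = 25 + 4 = 29
Scalar part = 5/29 = 5/29
Bivector coeff = 2/29 = 2/29
M^{-1} = 5/29 + 2/29*e12


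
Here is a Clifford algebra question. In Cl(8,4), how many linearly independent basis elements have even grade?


Even subalgebra dimension = 2^(n-1)
n = 8 + 4 = 12
2^(12 - 1) = 2^11 = 2048
Verification: sum of C(12,k) for even k = 1 + 66 + 495 + 924 + 495 + 66 + 1 = 2048
Result = 2048


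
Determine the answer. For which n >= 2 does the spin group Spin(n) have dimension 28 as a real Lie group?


dim Spin(n) = dim so(n) = n(n-1)/2.
Solve n(n-1)/2 = 28, i.e. n^2 - n - 56 = 0.
Discriminant = 1 + 8*28 = 225
n = (1 + sqrt(225))/2 = (1 + 15)/2 = 8


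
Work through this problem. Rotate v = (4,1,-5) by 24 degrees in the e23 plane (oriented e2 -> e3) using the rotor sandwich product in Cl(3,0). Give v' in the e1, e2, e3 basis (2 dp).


Rotor R = cos(12deg) - sin(12deg)*e23
Rotation angle theta = 2 * 12 = 24 degrees in the e23 plane (e2 -> e3).
The component perpendicular to the plane (e1) is invariant: v'_1 = v1 = 4.00
cos(24deg) = 0.9135, sin(24deg) = 0.4067
v'_2 = v2*cos(theta) - v3*sin(theta) = 1*0.9135 - (-5)*0.4067 = 2.95
v'_3 = v2*sin(theta) + v3*cos(theta) = 1*0.4067 + (-5)*0.9135 = -4.16
v' = 4.00*e1 + 2.95*e2 - 4.16*e3


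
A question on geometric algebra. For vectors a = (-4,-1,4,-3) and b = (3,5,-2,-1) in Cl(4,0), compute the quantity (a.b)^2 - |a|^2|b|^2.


a . b = (-4)*3 + (-1)*5 + 4*(-2) + (-3)*(-1)
= -12 + (-5) + (-8) + 3 = -22
|a|^2 = (-4)^2 + (-1)^2 + 4^2 + (-3)^2 = 42
|b|^2 = 3^2 + 5^2 + (-2)^2 + (-1)^2 = 39
(a.b)^2 = (-22)^2 = 484
|a|^2 * |b|^2 = 42 * 39 = 1638
Result = 484 - 1638 = -1154


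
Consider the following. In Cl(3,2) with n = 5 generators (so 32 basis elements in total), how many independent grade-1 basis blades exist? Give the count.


Number of grade-k basis blades in Cl(p,q) with n = p + q is C(n, k).
n = 3 + 2 = 5
C(5, 1) = 5! / (1! * 4!)
= 120 / (1 * 24)
= 5


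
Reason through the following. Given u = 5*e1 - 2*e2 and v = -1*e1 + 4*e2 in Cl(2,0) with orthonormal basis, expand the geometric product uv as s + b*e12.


Expand: (5*e1 - 2*e2)(-1*e1 + 4*e2)
= 5*(-1)*e1e1 + 5*4*e1e2 + (-2)*(-1)*e2e1 + (-2)*4*e2e2
Using e1^2 = e2^2 = 1, e2e1 = -e1e2:
Scalar part s = 5*(-1) + (-2)*4 = -5 + (-8) = -13
Bivector part b = 5*4 - (-2)*(-1) = 20 - 2 = 18
uv = -13 + 18*e12


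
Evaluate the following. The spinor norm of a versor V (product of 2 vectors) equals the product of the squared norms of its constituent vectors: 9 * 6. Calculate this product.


Spinor norm N(V) = |v1|^2 * |v2|^2 * ... * |v2|^2
= 9 * 6
Running product: 9, 54
N(V) = 54


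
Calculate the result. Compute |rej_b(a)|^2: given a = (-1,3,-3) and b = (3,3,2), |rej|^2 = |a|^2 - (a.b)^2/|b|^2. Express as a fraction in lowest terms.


|a|^2 = (-1)^2 + 3^2 + (-3)^2 = 19
|b|^2 = 3^2 + 3^2 + 2^2 = 22
a . b = (-1)*3 + 3*3 + (-3)*2 = 0
(a.b)^2 = 0^2 = 0
|rej|^2 = 19 - 0/22
= (418 - 0)/22
= 418/22
In lowest terms: 19/1


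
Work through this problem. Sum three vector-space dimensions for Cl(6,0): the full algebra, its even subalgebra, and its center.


n = 6 + 0 = 6
Total dim = 2^6 = 64
Even subalgebra dim = 2^5 = 32
n is even, so center dim = 1
Sum = 64 + 32 + 1 = 97


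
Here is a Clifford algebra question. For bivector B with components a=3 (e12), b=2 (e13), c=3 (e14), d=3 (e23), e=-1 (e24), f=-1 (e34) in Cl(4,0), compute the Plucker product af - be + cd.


Plucker relation: af - be + cd
a*f = 3*(-1) = -3
b*e = 2*(-1) = -2
c*d = 3*3 = 9
af - be + cd = -3 - (-2) + 9
= 8


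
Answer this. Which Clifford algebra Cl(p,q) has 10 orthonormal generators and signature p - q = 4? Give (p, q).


We need p + q = 10 and p - q = 4.
Adding: 2p = 10 + 4 = 14, so p = 7.
Then q = 10 - 7 = 3.
(p, q) = (7, 3)


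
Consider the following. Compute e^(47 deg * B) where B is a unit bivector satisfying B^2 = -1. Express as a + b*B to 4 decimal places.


For a unit bivector B with B^2 = -1, the exponential series gives
e^(theta*B) = cos(theta) + sin(theta)*B (the GA analogue of Euler's formula).
theta = 47 degrees = 0.820305 rad
cos(47 deg) = 0.6820
sin(47 deg) = 0.7314
exp(theta*B) = 0.6820 + 0.7314*B


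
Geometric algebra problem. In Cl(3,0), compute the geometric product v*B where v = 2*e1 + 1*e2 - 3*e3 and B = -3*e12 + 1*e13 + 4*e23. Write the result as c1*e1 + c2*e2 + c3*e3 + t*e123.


vB has grade-1 (vector) and grade-3 (trivector) parts: vB = (v _| B) + (v ^ B).
Vector part <vB>_1:
  e1: -v2*b12 - v3*b13 = -(1)*(-3) - (-3)*(1) = 6
  e2: v1*b12 - v3*b23 = (2)*(-3) - (-3)*(4) = 6
  e3: v1*b13 + v2*b23 = (2)*(1) + (1)*(4) = 6
Trivector part <vB>_3:
  e123: v1*b23 - v2*b13 + v3*b12 = (2)*(4) - (1)*(1) + (-3)*(-3) = 16
vB = 6*e1 + 6*e2 + 6*e3 + 16*e123


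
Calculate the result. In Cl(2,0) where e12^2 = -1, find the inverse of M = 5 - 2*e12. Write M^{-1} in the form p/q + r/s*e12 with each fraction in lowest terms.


M = 5 - 2*e12, where e12^2 = -1.
Since M commutes with its reverse ~M = a - b*e12, M * ~M = a^2 - b^2*e12^2 = a^2 + b^2.
So M^{-1} = ~M / (a^2 + b^2) = (a - b*e12)/(a^2 + b^2).
a^2 + b^2 = 25 + 4 = 29
Scalar part = 5/29 = 5/29
Bivector coeff = 2/29 = 2/29
M^{-1} = 5/29 + 2/29*e12


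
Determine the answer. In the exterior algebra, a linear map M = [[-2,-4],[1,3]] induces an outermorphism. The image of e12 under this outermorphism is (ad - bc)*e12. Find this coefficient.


The outermorphism of a linear map f sends e1^e2 to f(e1)^f(e2).
f(e1) = -2*e1 + 1*e2
f(e2) = -4*e1 + 3*e2
f(e1) ^ f(e2) = (-2*e1 + 1*e2) ^ (-4*e1 + 3*e2)
= (-2)*3*e12 + 1*(-4)*e21
= (-6 - (-4))*e12
= -2*e12
Coefficient = -2


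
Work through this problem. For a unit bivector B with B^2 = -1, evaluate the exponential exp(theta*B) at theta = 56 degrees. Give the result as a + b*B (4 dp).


For a unit bivector B with B^2 = -1, the exponential series gives
e^(theta*B) = cos(theta) + sin(theta)*B (the GA analogue of Euler's formula).
theta = 56 degrees = 0.977384 rad
cos(56 deg) = 0.5592
sin(56 deg) = 0.8290
exp(theta*B) = 0.5592 + 0.8290*B


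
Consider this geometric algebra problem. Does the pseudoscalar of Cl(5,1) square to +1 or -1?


The pseudoscalar I = e1...e_n (product of all n generators) of Cl(p,q) satisfies I^2 = (-1)^(q + n(n-1)/2).
p = 5, q = 1, n = p + q = 6
n(n-1)/2 = 6 * 5 / 2 = 15
Exponent = q + n(n-1)/2 = 1 + 15 = 16
I^2 = (-1)^16 = +1


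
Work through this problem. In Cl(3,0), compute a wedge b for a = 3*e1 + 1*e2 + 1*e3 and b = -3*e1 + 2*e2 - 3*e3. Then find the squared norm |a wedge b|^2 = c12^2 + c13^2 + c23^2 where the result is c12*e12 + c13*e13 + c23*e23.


a wedge b = (a1*b2 - a2*b1)*e12 + (a1*b3 - a3*b1)*e13 + (a2*b3 - a3*b2)*e23
e12 coeff: 3*2 - 1*(-3) = 6 - (-3) = 9
e13 coeff: 3*(-3) - 1*(-3) = -9 - (-3) = -6
e23 coeff: 1*(-3) - 1*2 = -3 - 2 = -5
|a wedge b|^2 = 9^2 + (-6)^2 + (-5)^2
= 81 + 36 + 25
= 142


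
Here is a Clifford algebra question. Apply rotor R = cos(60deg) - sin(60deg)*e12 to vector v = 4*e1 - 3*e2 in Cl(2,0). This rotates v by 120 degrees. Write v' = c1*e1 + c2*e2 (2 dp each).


Rotor R = cos(60deg) - sin(60deg)*e12
Rotation angle theta = 2 * 60 = 120 degrees
v' = R*v*~R rotates v by theta.
cos(120deg) = -0.5000, sin(120deg) = 0.8660
v'_1 = 4*cos(120deg) - (-3)*sin(120deg)
= 4*(-0.5000) - (-3)*0.8660
= 0.60
v'_2 = 4*sin(120deg) + (-3)*cos(120deg)
= 4*0.8660 + (-3)*(-0.5000)
= 4.96
v' = 0.60*e1 + 4.96*e2


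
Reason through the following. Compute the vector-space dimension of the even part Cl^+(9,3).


Even subalgebra dimension = 2^(n-1)
n = 9 + 3 = 12
2^(12 - 1) = 2^11 = 2048
Verification: sum of C(12,k) for even k = 1 + 66 + 495 + 924 + 495 + 66 + 1 = 2048
Result = 2048


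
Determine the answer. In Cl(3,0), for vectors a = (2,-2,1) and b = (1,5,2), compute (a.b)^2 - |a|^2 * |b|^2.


a . b = 2*1 + (-2)*5 + 1*2
= 2 + (-10) + 2 = -6
|a|^2 = 2^2 + (-2)^2 + 1^2 = 9
|b|^2 = 1^2 + 5^2 + 2^2 = 30
(a.b)^2 = (-6)^2 = 36
|a|^2 * |b|^2 = 9 * 30 = 270
Result = 36 - 270 = -234


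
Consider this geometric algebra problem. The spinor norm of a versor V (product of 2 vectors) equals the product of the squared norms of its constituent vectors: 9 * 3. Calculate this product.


Spinor norm N(V) = |v1|^2 * |v2|^2 * ... * |v2|^2
= 9 * 3
Running product: 9, 27
N(V) = 27


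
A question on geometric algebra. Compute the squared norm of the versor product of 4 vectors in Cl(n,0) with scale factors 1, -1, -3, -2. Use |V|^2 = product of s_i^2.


Each vector v_i has |v_i|^2 = s_i^2
Squared scales: 1^2 = 1, (-1)^2 = 1, (-3)^2 = 9, (-2)^2 = 4
|V|^2 = 1 * 1 * 9 * 4
= 36


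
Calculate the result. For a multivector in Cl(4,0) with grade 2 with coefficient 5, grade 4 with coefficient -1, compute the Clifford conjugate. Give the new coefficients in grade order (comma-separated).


Clifford conjugate sign for grade k: (-1)^(k(k+1)/2)
Grade 2: (-1)^(2*3/2) = (-1)^3 = -1, coeff 5 -> -5
Grade 4: (-1)^(4*5/2) = (-1)^10 = 1, coeff -1 -> -1
Conjugated coefficients: -5, -1


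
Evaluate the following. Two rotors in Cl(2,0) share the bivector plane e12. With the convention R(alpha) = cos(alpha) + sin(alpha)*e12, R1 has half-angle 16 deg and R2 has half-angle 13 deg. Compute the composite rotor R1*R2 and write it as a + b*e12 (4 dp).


Same-plane rotors commute and their half-angles add:
R1*R2 = cos(a1 + a2) + sin(a1 + a2)*e12.
a1 + a2 = 16 + 13 = 29 deg
cos(29 deg) = 0.8746
sin(29 deg) = 0.4848
R1*R2 = 0.8746 + 0.4848*e12


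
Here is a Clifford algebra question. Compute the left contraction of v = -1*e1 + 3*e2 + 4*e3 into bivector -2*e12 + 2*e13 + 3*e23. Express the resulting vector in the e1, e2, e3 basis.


Left contraction v _| B = <vB>_1 (grade-1 part of the geometric product vB).
Using e1_|e12 = e2, e2_|e12 = -e1, e1_|e13 = e3, e3_|e13 = -e1, e2_|e23 = e3, e3_|e23 = -e2:
e1 coeff: -v2*b12 - v3*b13 = -(3)*(-2) - (4)*(2) = -2
e2 coeff: v1*b12 - v3*b23 = (-1)*(-2) - (4)*(3) = -10
e3 coeff: v1*b13 + v2*b23 = (-1)*(2) + (3)*(3) = 7
v _| B = -2*e1 - 10*e2 + 7*e3


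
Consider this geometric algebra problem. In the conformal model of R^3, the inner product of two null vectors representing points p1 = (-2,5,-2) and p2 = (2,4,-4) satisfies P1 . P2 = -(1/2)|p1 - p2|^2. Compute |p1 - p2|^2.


p1 - p2 = (-4, 1, 2)
|p1 - p2|^2 = (-4)^2 + 1^2 + 2^2
= 16 + 1 + 4
= 21


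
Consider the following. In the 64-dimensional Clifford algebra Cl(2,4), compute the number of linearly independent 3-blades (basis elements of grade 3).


Number of grade-k basis blades in Cl(p,q) with n = p + q is C(n, k).
n = 2 + 4 = 6
C(6, 3) = 6! / (3! * 3!)
= 720 / (6 * 6)
= 20


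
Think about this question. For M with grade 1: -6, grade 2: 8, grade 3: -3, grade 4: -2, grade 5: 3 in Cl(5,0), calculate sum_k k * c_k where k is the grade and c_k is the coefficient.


Grade-weighted sum = sum of grade_k * coefficient_k
1*(-6) = -6
2*8 = 16
3*(-3) = -9
4*(-2) = -8
5*3 = 15
Total = -6 + 16 + (-9) + (-8) + 15 = 8


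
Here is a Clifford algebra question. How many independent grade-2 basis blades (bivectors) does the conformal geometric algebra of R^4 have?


The conformal model of R^4 uses Cl(5,1) with m = 4 + 2 = 6 generators.
Number of grade-2 blades = C(m, 2) = C(6, 2)
= 6*5/2 = 15


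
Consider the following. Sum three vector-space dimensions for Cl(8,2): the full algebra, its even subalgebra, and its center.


n = 8 + 2 = 10
Total dim = 2^10 = 1024
Even subalgebra dim = 2^9 = 512
n is even, so center dim = 1
Sum = 1024 + 512 + 1 = 1537


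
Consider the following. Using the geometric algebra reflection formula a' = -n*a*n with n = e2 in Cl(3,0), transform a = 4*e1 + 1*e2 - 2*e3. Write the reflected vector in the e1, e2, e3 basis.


Reflection formula: a' = -n*a*n, with n = e2 (unit vector, n^2 = 1).
For reflection through hyperplane perp to e2:
The component along e2 flips sign, others stay.
a = (4, 1, -2)
a' = (4, -1, -2)
a' = 4*e1 - 1*e2 - 2*e3


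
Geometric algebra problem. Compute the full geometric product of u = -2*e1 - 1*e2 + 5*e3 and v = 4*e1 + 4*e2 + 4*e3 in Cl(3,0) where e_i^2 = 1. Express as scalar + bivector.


In Cl(3,0): e_i^2 = 1, e_ie_j = -e_je_i for i != j.
Scalar part = u . v = (-2)*4 + (-1)*4 + 5*4
= -8 + (-4) + 20 = 8
e12 coeff = (-2)*4 - (-1)*4 = -8 - (-4) = -4
e13 coeff = (-2)*4 - 5*4 = -8 - 20 = -28
e23 coeff = (-1)*4 - 5*4 = -4 - 20 = -24
uv = 8 - 4*e12 - 28*e13 - 24*e23


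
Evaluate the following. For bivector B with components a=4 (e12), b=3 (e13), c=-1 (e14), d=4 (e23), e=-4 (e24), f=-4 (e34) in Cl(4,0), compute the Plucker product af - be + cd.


Plucker relation: af - be + cd
a*f = 4*(-4) = -16
b*e = 3*(-4) = -12
c*d = (-1)*4 = -4
af - be + cd = -16 - (-12) + (-4)
= -8


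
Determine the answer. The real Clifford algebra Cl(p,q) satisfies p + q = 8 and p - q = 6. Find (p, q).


We need p + q = 8 and p - q = 6.
Adding: 2p = 8 + 6 = 14, so p = 7.
Then q = 8 - 7 = 1.
(p, q) = (7, 1)


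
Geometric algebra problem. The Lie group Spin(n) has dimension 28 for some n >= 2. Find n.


dim Spin(n) = dim so(n) = n(n-1)/2.
Solve n(n-1)/2 = 28, i.e. n^2 - n - 56 = 0.
Discriminant = 1 + 8*28 = 225
n = (1 + sqrt(225))/2 = (1 + 15)/2 = 8


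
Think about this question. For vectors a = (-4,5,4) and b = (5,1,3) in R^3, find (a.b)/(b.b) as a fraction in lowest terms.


Projection coefficient = (a . b) / (b . b)
a . b = (-4)*5 + 5*1 + 4*3
= -20 + 5 + 12 = -3
b . b = 5^2 + 1^2 + 3^2
= 25 + 1 + 9 = 35
Coefficient = -3/35
In lowest terms: -3/35


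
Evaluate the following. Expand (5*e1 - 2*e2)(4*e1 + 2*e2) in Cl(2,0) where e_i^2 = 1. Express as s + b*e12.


Expand: (5*e1 - 2*e2)(4*e1 + 2*e2)
= 5*4*e1e1 + 5*2*e1e2 + (-2)*4*e2e1 + (-2)*2*e2e2
Using e1^2 = e2^2 = 1, e2e1 = -e1e2:
Scalar part s = 5*4 + (-2)*2 = 20 + (-4) = 16
Bivector part b = 5*2 - (-2)*4 = 10 - (-8) = 18
uv = 16 + 18*e12


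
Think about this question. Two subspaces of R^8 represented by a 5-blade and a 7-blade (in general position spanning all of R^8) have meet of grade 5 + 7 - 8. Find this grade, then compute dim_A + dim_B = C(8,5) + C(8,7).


Meet grade = grade(A) + grade(B) - n
= 5 + 7 - 8 = 4
C(8,5) = 56
C(8,7) = 8
dim_A + dim_B = 56 + 8 = 64


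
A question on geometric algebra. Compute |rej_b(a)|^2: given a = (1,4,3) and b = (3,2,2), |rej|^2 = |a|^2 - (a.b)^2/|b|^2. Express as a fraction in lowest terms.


|a|^2 = 1^2 + 4^2 + 3^2 = 26
|b|^2 = 3^2 + 2^2 + 2^2 = 17
a . b = 1*3 + 4*2 + 3*2 = 17
(a.b)^2 = 17^2 = 289
|rej|^2 = 26 - 289/17
= (442 - 289)/17
= 153/17
In lowest terms: 9/1


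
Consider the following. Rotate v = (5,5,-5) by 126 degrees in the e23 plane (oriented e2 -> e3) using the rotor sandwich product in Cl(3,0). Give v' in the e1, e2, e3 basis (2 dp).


Rotor R = cos(63deg) - sin(63deg)*e23
Rotation angle theta = 2 * 63 = 126 degrees in the e23 plane (e2 -> e3).
The component perpendicular to the plane (e1) is invariant: v'_1 = v1 = 5.00
cos(126deg) = -0.5878, sin(126deg) = 0.8090
v'_2 = v2*cos(theta) - v3*sin(theta) = 5*(-0.5878) - (-5)*0.8090 = 1.11
v'_3 = v2*sin(theta) + v3*cos(theta) = 5*0.8090 + (-5)*(-0.5878) = 6.98
v' = 5.00*e1 + 1.11*e2 + 6.98*e3


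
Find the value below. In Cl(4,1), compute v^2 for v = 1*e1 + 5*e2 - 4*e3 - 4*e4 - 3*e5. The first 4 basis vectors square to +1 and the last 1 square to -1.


v^2 = sum of c_i^2 * e_i^2
Positive signature terms (e_i^2 = +1): 1^2 + 5^2 + (-4)^2 + (-4)^2 = 58
Negative signature terms (e_j^2 = -1): (-3)^2 = 9
v^2 = 58 - 9 = 49


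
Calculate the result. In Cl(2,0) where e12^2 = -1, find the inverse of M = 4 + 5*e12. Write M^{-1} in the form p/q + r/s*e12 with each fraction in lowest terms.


M = 4 + 5*e12, where e12^2 = -1.
Since M commutes with its reverse ~M = a - b*e12, M * ~M = a^2 - b^2*e12^2 = a^2 + b^2.
So M^{-1} = ~M / (a^2 + b^2) = (a - b*e12)/(a^2 + b^2).
a^2 + b^2 = 16 + 25 = 41
Scalar part = 4/41 = 4/41
Bivector coeff = -5/41 = -5/41
M^{-1} = 4/41 - 5/41*e12


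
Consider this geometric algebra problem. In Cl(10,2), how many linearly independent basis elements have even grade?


Even subalgebra dimension = 2^(n-1)
n = 10 + 2 = 12
2^(12 - 1) = 2^11 = 2048
Verification: sum of C(12,k) for even k = 1 + 66 + 495 + 924 + 495 + 66 + 1 = 2048
Result = 2048


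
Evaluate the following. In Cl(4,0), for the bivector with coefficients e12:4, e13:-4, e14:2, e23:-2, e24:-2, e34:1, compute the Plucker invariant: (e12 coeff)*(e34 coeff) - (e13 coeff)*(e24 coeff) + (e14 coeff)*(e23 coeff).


Plucker relation: af - be + cd
a*f = 4*1 = 4
b*e = (-4)*(-2) = 8
c*d = 2*(-2) = -4
af - be + cd = 4 - 8 + (-4)
= -8


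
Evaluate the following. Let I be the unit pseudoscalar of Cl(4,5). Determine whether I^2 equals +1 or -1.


The pseudoscalar I = e1...e_n (product of all n generators) of Cl(p,q) satisfies I^2 = (-1)^(q + n(n-1)/2).
p = 4, q = 5, n = p + q = 9
n(n-1)/2 = 9 * 8 / 2 = 36
Exponent = q + n(n-1)/2 = 5 + 36 = 41
I^2 = (-1)^41 = -1


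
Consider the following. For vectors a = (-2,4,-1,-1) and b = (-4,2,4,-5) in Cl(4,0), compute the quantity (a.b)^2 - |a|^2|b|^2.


a . b = (-2)*(-4) + 4*2 + (-1)*4 + (-1)*(-5)
= 8 + 8 + (-4) + 5 = 17
|a|^2 = (-2)^2 + 4^2 + (-1)^2 + (-1)^2 = 22
|b|^2 = (-4)^2 + 2^2 + 4^2 + (-5)^2 = 61
(a.b)^2 = 17^2 = 289
|a|^2 * |b|^2 = 22 * 61 = 1342
Result = 289 - 1342 = -1053


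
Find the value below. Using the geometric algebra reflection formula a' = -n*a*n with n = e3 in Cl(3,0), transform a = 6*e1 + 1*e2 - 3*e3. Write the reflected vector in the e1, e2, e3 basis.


Reflection formula: a' = -n*a*n, with n = e3 (unit vector, n^2 = 1).
For reflection through hyperplane perp to e3:
The component along e3 flips sign, others stay.
a = (6, 1, -3)
a' = (6, 1, 3)
a' = 6*e1 + 1*e2 + 3*e3


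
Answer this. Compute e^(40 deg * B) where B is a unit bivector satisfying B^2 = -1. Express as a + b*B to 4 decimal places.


For a unit bivector B with B^2 = -1, the exponential series gives
e^(theta*B) = cos(theta) + sin(theta)*B (the GA analogue of Euler's formula).
theta = 40 degrees = 0.698132 rad
cos(40 deg) = 0.7660
sin(40 deg) = 0.6428
exp(theta*B) = 0.7660 + 0.6428*B


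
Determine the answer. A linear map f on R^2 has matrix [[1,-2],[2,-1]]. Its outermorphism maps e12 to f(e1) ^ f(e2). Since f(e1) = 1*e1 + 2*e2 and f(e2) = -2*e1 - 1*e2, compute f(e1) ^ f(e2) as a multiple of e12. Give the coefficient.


The outermorphism of a linear map f sends e1^e2 to f(e1)^f(e2).
f(e1) = 1*e1 + 2*e2
f(e2) = -2*e1 - 1*e2
f(e1) ^ f(e2) = (1*e1 + 2*e2) ^ (-2*e1 - 1*e2)
= 1*(-1)*e12 + 2*(-2)*e21
= (-1 - (-4))*e12
= 3*e12
Coefficient = 3


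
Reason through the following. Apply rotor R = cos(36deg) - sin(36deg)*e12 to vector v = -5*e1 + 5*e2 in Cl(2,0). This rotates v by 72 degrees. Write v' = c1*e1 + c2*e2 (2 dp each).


Rotor R = cos(36deg) - sin(36deg)*e12
Rotation angle theta = 2 * 36 = 72 degrees
v' = R*v*~R rotates v by theta.
cos(72deg) = 0.3090, sin(72deg) = 0.9511
v'_1 = -5*cos(72deg) - 5*sin(72deg)
= -5*0.3090 - 5*0.9511
= -6.30
v'_2 = -5*sin(72deg) + 5*cos(72deg)
= -5*0.9511 + 5*0.3090
= -3.21
v' = -6.30*e1 - 3.21*e2


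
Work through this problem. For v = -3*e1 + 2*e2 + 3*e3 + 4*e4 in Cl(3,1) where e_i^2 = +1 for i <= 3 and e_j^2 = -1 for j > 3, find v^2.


v^2 = sum of c_i^2 * e_i^2
Positive signature terms (e_i^2 = +1): (-3)^2 + 2^2 + 3^2 = 22
Negative signature terms (e_j^2 = -1): 4^2 = 16
v^2 = 22 - 16 = 6


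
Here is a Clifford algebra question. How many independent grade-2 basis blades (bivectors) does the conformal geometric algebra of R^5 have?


The conformal model of R^5 uses Cl(6,1) with m = 5 + 2 = 7 generators.
Number of grade-2 blades = C(m, 2) = C(7, 2)
= 7*6/2 = 21


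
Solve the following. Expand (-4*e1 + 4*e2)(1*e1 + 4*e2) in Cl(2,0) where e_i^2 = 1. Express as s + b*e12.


Expand: (-4*e1 + 4*e2)(1*e1 + 4*e2)
= (-4)*1*e1e1 + (-4)*4*e1e2 + 4*1*e2e1 + 4*4*e2e2
Using e1^2 = e2^2 = 1, e2e1 = -e1e2:
Scalar part s = (-4)*1 + 4*4 = -4 + 16 = 12
Bivector part b = (-4)*4 - 4*1 = -16 - 4 = -20
uv = 12 - 20*e12


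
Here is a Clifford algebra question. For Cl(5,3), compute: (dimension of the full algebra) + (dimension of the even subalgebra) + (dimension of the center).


n = 5 + 3 = 8
Total dim = 2^8 = 256
Even subalgebra dim = 2^7 = 128
n is even, so center dim = 1
Sum = 256 + 128 + 1 = 385


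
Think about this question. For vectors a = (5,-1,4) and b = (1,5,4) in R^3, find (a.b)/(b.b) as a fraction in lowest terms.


Projection coefficient = (a . b) / (b . b)
a . b = 5*1 + (-1)*5 + 4*4
= 5 + (-5) + 16 = 16
b . b = 1^2 + 5^2 + 4^2
= 1 + 25 + 16 = 42
Coefficient = 16/42
In lowest terms: 8/21


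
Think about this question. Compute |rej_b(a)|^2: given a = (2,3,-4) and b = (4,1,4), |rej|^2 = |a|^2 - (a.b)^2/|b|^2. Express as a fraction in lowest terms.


|a|^2 = 2^2 + 3^2 + (-4)^2 = 29
|b|^2 = 4^2 + 1^2 + 4^2 = 33
a . b = 2*4 + 3*1 + (-4)*4 = -5
(a.b)^2 = (-5)^2 = 25
|rej|^2 = 29 - 25/33
= (957 - 25)/33
= 932/33
In lowest terms: 932/33


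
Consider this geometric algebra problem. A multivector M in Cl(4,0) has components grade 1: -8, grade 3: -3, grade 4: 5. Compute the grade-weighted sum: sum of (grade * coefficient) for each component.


Grade-weighted sum = sum of grade_k * coefficient_k
1*(-8) = -8
3*(-3) = -9
4*5 = 20
Total = -8 + (-9) + 20 = 3


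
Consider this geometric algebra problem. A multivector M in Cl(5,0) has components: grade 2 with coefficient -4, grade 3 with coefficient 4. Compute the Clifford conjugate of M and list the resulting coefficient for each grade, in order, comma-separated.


Clifford conjugate sign for grade k: (-1)^(k(k+1)/2)
Grade 2: (-1)^(2*3/2) = (-1)^3 = -1, coeff -4 -> 4
Grade 3: (-1)^(3*4/2) = (-1)^6 = 1, coeff 4 -> 4
Conjugated coefficients: 4, 4


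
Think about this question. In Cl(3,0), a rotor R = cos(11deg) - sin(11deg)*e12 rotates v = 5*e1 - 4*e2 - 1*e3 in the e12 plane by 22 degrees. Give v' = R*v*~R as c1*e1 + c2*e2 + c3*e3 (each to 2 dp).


Rotor R = cos(11deg) - sin(11deg)*e12
Rotation angle theta = 2 * 11 = 22 degrees in the e12 plane (e1 -> e2).
The component perpendicular to the plane (e3) is invariant: v'_3 = v3 = -1.00
cos(22deg) = 0.9272, sin(22deg) = 0.3746
v'_1 = v1*cos(theta) - v2*sin(theta) = 5*0.9272 - (-4)*0.3746 = 6.13
v'_2 = v1*sin(theta) + v2*cos(theta) = 5*0.3746 + (-4)*0.9272 = -1.84
v' = 6.13*e1 - 1.84*e2 - 1.00*e3


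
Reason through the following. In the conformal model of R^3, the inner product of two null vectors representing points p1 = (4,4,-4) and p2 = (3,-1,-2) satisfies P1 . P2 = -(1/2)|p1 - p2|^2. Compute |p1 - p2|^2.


p1 - p2 = (1, 5, -2)
|p1 - p2|^2 = 1^2 + 5^2 + (-2)^2
= 1 + 25 + 4
= 30


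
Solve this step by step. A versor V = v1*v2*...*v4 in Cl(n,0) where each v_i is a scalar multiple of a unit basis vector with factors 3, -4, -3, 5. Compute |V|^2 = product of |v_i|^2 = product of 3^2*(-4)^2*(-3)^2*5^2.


Each vector v_i has |v_i|^2 = s_i^2
Squared scales: 3^2 = 9, (-4)^2 = 16, (-3)^2 = 9, 5^2 = 25
|V|^2 = 9 * 16 * 9 * 25
= 32400


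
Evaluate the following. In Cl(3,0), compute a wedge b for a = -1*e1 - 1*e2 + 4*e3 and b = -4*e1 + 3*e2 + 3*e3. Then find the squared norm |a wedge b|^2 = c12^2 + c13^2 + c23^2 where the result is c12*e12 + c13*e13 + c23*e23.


a wedge b = (a1*b2 - a2*b1)*e12 + (a1*b3 - a3*b1)*e13 + (a2*b3 - a3*b2)*e23
e12 coeff: (-1)*3 - (-1)*(-4) = -3 - 4 = -7
e13 coeff: (-1)*3 - 4*(-4) = -3 - (-16) = 13
e23 coeff: (-1)*3 - 4*3 = -3 - 12 = -15
|a wedge b|^2 = (-7)^2 + 13^2 + (-15)^2
= 49 + 169 + 225
= 443


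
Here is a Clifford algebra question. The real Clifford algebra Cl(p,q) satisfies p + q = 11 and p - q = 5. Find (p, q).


We need p + q = 11 and p - q = 5.
Adding: 2p = 11 + 5 = 16, so p = 8.
Then q = 11 - 8 = 3.
(p, q) = (8, 3)


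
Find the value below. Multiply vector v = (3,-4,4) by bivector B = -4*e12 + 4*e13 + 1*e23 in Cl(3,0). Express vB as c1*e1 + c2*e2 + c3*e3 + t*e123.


vB has grade-1 (vector) and grade-3 (trivector) parts: vB = (v _| B) + (v ^ B).
Vector part <vB>_1:
  e1: -v2*b12 - v3*b13 = -(-4)*(-4) - (4)*(4) = -32
  e2: v1*b12 - v3*b23 = (3)*(-4) - (4)*(1) = -16
  e3: v1*b13 + v2*b23 = (3)*(4) + (-4)*(1) = 8
Trivector part <vB>_3:
  e123: v1*b23 - v2*b13 + v3*b12 = (3)*(1) - (-4)*(4) + (4)*(-4) = 3
vB = -32*e1 - 16*e2 + 8*e3 + 3*e123


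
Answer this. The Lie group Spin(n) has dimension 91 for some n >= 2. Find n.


dim Spin(n) = dim so(n) = n(n-1)/2.
Solve n(n-1)/2 = 91, i.e. n^2 - n - 182 = 0.
Discriminant = 1 + 8*91 = 729
n = (1 + sqrt(729))/2 = (1 + 27)/2 = 14


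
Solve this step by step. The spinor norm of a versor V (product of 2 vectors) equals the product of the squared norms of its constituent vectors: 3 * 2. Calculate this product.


Spinor norm N(V) = |v1|^2 * |v2|^2 * ... * |v2|^2
= 3 * 2
Running product: 3, 6
N(V) = 6


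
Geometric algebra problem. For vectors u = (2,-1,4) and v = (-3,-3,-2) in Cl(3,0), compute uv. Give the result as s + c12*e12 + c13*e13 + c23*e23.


In Cl(3,0): e_i^2 = 1, e_ie_j = -e_je_i for i != j.
Scalar part = u . v = 2*(-3) + (-1)*(-3) + 4*(-2)
= -6 + 3 + (-8) = -11
e12 coeff = 2*(-3) - (-1)*(-3) = -6 - 3 = -9
e13 coeff = 2*(-2) - 4*(-3) = -4 - (-12) = 8
e23 coeff = (-1)*(-2) - 4*(-3) = 2 - (-12) = 14
uv = -11 - 9*e12 + 8*e13 + 14*e23


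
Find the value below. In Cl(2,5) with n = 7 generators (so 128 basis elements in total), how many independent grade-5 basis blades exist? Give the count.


Number of grade-k basis blades in Cl(p,q) with n = p + q is C(n, k).
n = 2 + 5 = 7
C(7, 5) = 7! / (5! * 2!)
= 5040 / (120 * 2)
= 21


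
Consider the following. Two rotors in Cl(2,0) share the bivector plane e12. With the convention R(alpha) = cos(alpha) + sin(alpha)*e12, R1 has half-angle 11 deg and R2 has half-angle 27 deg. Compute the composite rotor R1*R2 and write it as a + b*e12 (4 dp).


Same-plane rotors commute and their half-angles add:
R1*R2 = cos(a1 + a2) + sin(a1 + a2)*e12.
a1 + a2 = 11 + 27 = 38 deg
cos(38 deg) = 0.7880
sin(38 deg) = 0.6157
R1*R2 = 0.7880 + 0.6157*e12


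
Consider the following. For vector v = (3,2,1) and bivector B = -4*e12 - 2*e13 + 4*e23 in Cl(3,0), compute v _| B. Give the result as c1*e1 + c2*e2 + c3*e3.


Left contraction v _| B = <vB>_1 (grade-1 part of the geometric product vB).
Using e1_|e12 = e2, e2_|e12 = -e1, e1_|e13 = e3, e3_|e13 = -e1, e2_|e23 = e3, e3_|e23 = -e2:
e1 coeff: -v2*b12 - v3*b13 = -(2)*(-4) - (1)*(-2) = 10
e2 coeff: v1*b12 - v3*b23 = (3)*(-4) - (1)*(4) = -16
e3 coeff: v1*b13 + v2*b23 = (3)*(-2) + (2)*(4) = 2
v _| B = 10*e1 - 16*e2 + 2*e3


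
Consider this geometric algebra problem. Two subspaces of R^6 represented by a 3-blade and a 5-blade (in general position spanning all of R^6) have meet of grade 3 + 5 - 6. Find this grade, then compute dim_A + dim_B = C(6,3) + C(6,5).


Meet grade = grade(A) + grade(B) - n
= 3 + 5 - 6 = 2
C(6,3) = 20
C(6,5) = 6
dim_A + dim_B = 20 + 6 = 26


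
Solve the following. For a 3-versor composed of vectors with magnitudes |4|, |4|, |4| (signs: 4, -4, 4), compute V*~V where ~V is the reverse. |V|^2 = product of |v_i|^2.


Each vector v_i has |v_i|^2 = s_i^2
Squared scales: 4^2 = 16, (-4)^2 = 16, 4^2 = 16
|V|^2 = 16 * 16 * 16
= 4096


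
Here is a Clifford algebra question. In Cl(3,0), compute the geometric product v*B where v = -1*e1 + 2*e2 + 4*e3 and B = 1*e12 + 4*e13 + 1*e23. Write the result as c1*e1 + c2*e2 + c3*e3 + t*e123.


vB has grade-1 (vector) and grade-3 (trivector) parts: vB = (v _| B) + (v ^ B).
Vector part <vB>_1:
  e1: -v2*b12 - v3*b13 = -(2)*(1) - (4)*(4) = -18
  e2: v1*b12 - v3*b23 = (-1)*(1) - (4)*(1) = -5
  e3: v1*b13 + v2*b23 = (-1)*(4) + (2)*(1) = -2
Trivector part <vB>_3:
  e123: v1*b23 - v2*b13 + v3*b12 = (-1)*(1) - (2)*(4) + (4)*(1) = -5
vB = -18*e1 - 5*e2 - 2*e3 - 5*e123


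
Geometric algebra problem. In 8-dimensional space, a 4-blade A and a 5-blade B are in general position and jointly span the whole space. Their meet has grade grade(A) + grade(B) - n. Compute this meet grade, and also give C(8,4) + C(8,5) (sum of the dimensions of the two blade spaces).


Meet grade = grade(A) + grade(B) - n
= 4 + 5 - 8 = 1
C(8,4) = 70
C(8,5) = 56
dim_A + dim_B = 70 + 56 = 126


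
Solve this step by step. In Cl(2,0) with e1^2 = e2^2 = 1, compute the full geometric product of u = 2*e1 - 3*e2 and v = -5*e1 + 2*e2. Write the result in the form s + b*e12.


Expand: (2*e1 - 3*e2)(-5*e1 + 2*e2)
= 2*(-5)*e1e1 + 2*2*e1e2 + (-3)*(-5)*e2e1 + (-3)*2*e2e2
Using e1^2 = e2^2 = 1, e2e1 = -e1e2:
Scalar part s = 2*(-5) + (-3)*2 = -10 + (-6) = -16
Bivector part b = 2*2 - (-3)*(-5) = 4 - 15 = -11
uv = -16 - 11*e12


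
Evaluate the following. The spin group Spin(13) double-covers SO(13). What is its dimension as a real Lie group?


Spin(n) double-covers SO(n); both have Lie algebra so(n) of dimension n(n-1)/2.
n = 13
n(n-1) = 13 * 12 = 156
dim Spin(13) = 156/2 = 78


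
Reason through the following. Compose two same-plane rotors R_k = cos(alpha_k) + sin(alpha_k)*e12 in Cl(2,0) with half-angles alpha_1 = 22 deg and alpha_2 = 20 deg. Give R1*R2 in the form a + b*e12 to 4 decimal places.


Same-plane rotors commute and their half-angles add:
R1*R2 = cos(a1 + a2) + sin(a1 + a2)*e12.
a1 + a2 = 22 + 20 = 42 deg
cos(42 deg) = 0.7431
sin(42 deg) = 0.6691
R1*R2 = 0.7431 + 0.6691*e12


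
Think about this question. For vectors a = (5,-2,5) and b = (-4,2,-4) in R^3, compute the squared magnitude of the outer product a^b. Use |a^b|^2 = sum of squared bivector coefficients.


a wedge b = (a1*b2 - a2*b1)*e12 + (a1*b3 - a3*b1)*e13 + (a2*b3 - a3*b2)*e23
e12 coeff: 5*2 - (-2)*(-4) = 10 - 8 = 2
e13 coeff: 5*(-4) - 5*(-4) = -20 - (-20) = 0
e23 coeff: (-2)*(-4) - 5*2 = 8 - 10 = -2
|a wedge b|^2 = 2^2 + 0^2 + (-2)^2
= 4 + 0 + 4
= 8


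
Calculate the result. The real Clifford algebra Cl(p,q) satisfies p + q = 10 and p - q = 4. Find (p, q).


We need p + q = 10 and p - q = 4.
Adding: 2p = 10 + 4 = 14, so p = 7.
Then q = 10 - 7 = 3.
(p, q) = (7, 3)


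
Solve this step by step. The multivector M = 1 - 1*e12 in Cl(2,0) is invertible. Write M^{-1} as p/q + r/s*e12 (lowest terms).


M = 1 - 1*e12, where e12^2 = -1.
Since M commutes with its reverse ~M = a - b*e12, M * ~M = a^2 - b^2*e12^2 = a^2 + b^2.
So M^{-1} = ~M / (a^2 + b^2) = (a - b*e12)/(a^2 + b^2).
a^2 + b^2 = 1 + 1 = 2
Scalar part = 1/2 = 1/2
Bivector coeff = 1/2 = 1/2
M^{-1} = 1/2 + 1/2*e12


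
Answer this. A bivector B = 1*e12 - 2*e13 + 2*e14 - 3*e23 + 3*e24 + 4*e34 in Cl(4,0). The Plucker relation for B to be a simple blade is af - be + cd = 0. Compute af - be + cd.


Plucker relation: af - be + cd
a*f = 1*4 = 4
b*e = (-2)*3 = -6
c*d = 2*(-3) = -6
af - be + cd = 4 - (-6) + (-6)
= 4


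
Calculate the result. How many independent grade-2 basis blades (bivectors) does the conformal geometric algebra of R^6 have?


The conformal model of R^6 uses Cl(7,1) with m = 6 + 2 = 8 generators.
Number of grade-2 blades = C(m, 2) = C(8, 2)
= 8*7/2 = 28


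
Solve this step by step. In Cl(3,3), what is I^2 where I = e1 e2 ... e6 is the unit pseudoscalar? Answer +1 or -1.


The pseudoscalar I = e1...e_n (product of all n generators) of Cl(p,q) satisfies I^2 = (-1)^(q + n(n-1)/2).
p = 3, q = 3, n = p + q = 6
n(n-1)/2 = 6 * 5 / 2 = 15
Exponent = q + n(n-1)/2 = 3 + 15 = 18
I^2 = (-1)^18 = +1


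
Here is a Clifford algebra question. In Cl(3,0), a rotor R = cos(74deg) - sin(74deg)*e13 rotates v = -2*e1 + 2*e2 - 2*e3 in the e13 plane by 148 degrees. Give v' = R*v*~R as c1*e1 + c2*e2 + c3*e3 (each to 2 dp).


Rotor R = cos(74deg) - sin(74deg)*e13
Rotation angle theta = 2 * 74 = 148 degrees in the e13 plane (e1 -> e3).
The component perpendicular to the plane (e2) is invariant: v'_2 = v2 = 2.00
cos(148deg) = -0.8480, sin(148deg) = 0.5299
v'_1 = v1*cos(theta) - v3*sin(theta) = -2*(-0.8480) - (-2)*0.5299 = 2.76
v'_3 = v1*sin(theta) + v3*cos(theta) = -2*0.5299 + (-2)*(-0.8480) = 0.64
v' = 2.76*e1 + 2.00*e2 + 0.64*e3


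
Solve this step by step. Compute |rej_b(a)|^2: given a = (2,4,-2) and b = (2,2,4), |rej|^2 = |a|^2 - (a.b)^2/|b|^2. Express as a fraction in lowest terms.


|a|^2 = 2^2 + 4^2 + (-2)^2 = 24
|b|^2 = 2^2 + 2^2 + 4^2 = 24
a . b = 2*2 + 4*2 + (-2)*4 = 4
(a.b)^2 = 4^2 = 16
|rej|^2 = 24 - 16/24
= (576 - 16)/24
= 560/24
In lowest terms: 70/3


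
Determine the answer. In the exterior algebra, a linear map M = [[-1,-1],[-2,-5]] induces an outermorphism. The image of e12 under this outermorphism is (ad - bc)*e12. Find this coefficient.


The outermorphism of a linear map f sends e1^e2 to f(e1)^f(e2).
f(e1) = -1*e1 - 2*e2
f(e2) = -1*e1 - 5*e2
f(e1) ^ f(e2) = (-1*e1 - 2*e2) ^ (-1*e1 - 5*e2)
= (-1)*(-5)*e12 + (-2)*(-1)*e21
= (5 - 2)*e12
= 3*e12
Coefficient = 3


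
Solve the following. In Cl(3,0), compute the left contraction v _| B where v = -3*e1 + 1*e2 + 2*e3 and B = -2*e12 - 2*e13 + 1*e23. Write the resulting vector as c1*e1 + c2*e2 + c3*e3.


Left contraction v _| B = <vB>_1 (grade-1 part of the geometric product vB).
Using e1_|e12 = e2, e2_|e12 = -e1, e1_|e13 = e3, e3_|e13 = -e1, e2_|e23 = e3, e3_|e23 = -e2:
e1 coeff: -v2*b12 - v3*b13 = -(1)*(-2) - (2)*(-2) = 6
e2 coeff: v1*b12 - v3*b23 = (-3)*(-2) - (2)*(1) = 4
e3 coeff: v1*b13 + v2*b23 = (-3)*(-2) + (1)*(1) = 7
v _| B = 6*e1 + 4*e2 + 7*e3


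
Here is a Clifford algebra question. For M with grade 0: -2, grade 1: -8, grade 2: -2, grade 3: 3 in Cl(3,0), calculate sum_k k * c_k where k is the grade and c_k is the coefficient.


Grade-weighted sum = sum of grade_k * coefficient_k
0*(-2) = 0
1*(-8) = -8
2*(-2) = -4
3*3 = 9
Total = 0 + (-8) + (-4) + 9 = -3


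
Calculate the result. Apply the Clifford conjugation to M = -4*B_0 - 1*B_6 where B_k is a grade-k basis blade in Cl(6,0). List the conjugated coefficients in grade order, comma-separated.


Clifford conjugate sign for grade k: (-1)^(k(k+1)/2)
Grade 0: (-1)^(0*1/2) = (-1)^0 = 1, coeff -4 -> -4
Grade 6: (-1)^(6*7/2) = (-1)^21 = -1, coeff -1 -> 1
Conjugated coefficients: -4, 1


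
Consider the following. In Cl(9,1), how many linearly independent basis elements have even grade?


Even subalgebra dimension = 2^(n-1)
n = 9 + 1 = 10
2^(10 - 1) = 2^9 = 512
Verification: sum of C(10,k) for even k = 1 + 45 + 210 + 210 + 45 + 1 = 512
Result = 512
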